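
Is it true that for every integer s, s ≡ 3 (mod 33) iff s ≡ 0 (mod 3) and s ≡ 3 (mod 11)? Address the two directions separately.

Equivalent; both directions hold.

(⇒) Suppose s ≡ 3 (mod 33); write s = 33j + 3. Since 3 ∣ 33, reducing mod 3 gives s ≡ 3 ≡ 0 (mod 3); since 11 ∣ 33, reducing mod 11 gives s ≡ 3 (mod 11).

(⇐) Conversely, if s ≡ 0 (mod 3) and s ≡ 3 (mod 11), then by the Chinese remainder theorem s ≡ 3 (mod 33). This is exactly s ≡ 3 (mod 33).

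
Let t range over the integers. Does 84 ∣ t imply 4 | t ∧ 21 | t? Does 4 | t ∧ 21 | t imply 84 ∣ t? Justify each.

The biconditional holds.

(⟹) If 84 ∣ t, write t = 84q. Since 84 = 21·4, t = 4·(21q), so 4 ∣ t; and since 84 = 4·21, t = 21·(4q), so 21 ∣ t.

(⟸) Suppose 4 ∣ t and 21 ∣ t. Any common multiple of 4 and 21 is a multiple of their lcm; here gcd(4, 21) = 1, so lcm(4, 21) = 4·21 = 84, so 84 ∣ t.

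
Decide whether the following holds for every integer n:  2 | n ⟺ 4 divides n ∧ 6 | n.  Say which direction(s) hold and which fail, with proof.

(⟹) This fails: take n = 2. Certainly 2 ∣ 2, but 4 ∤ 2.

(⟸) Suppose 4 ∣ n and 6 ∣ n. Any common multiple of 4 and 6 is a multiple of their lcm; here lcm(4, 6) = 4·6/gcd(4, 6) = 24/2 = 12, so 12 ∣ n. Since 2 ∣ 12, it follows that 2 ∣ n.

Only the converse holds.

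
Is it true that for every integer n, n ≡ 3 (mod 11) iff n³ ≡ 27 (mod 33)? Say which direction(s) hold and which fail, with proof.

[⇒] This fails: take n = 14. Then 14 ≡ 3 (mod 11), but 14³ = 2744 ≡ 5 (mod 33), not 27.

[⇐] Conversely, the residues r modulo 33 with r³ ≡ 27 (mod 33) are exactly {3}, and each is ≡ 3 (mod 11).

(⇒) fails; (⇐) holds.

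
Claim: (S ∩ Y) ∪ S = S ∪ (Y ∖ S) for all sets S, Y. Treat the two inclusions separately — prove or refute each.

The sets are not equal: only the forward inclusion holds.

Forward inclusion. Let x ∈ (S ∩ Y) ∪ S. Then either x ∈ S and x ∉ Y; or x ∈ S ∩ Y. In each case x ∈ S ∪ (Y ∖ S), so (S ∩ Y) ∪ S ⊆ S ∪ (Y ∖ S).

Reverse inclusion. This inclusion fails. Take S = ∅, Y = {1}; then 1 ∈ S ∪ (Y ∖ S) but 1 ∉ (S ∩ Y) ∪ S.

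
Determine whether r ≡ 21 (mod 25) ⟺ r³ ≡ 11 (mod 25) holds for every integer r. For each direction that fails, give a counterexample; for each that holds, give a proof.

Forward direction. Suppose r ≡ 21 (mod 25). Write r = 25j + 21. Then (25j + 21)³ = 15625j³ + 39375j² + 33075j + 9261 = 25(625j³ + 1575j² + 1323j + 370) + 11, so r³ ≡ 11 (mod 25).

Converse. Suppose r³ ≡ 11 (mod 25). The only residue r in {0, …, 24} with r³ ≡ 11 (mod 25) is r = 21, so r ≡ 21 (mod 25).

Both directions hold; the statement is true.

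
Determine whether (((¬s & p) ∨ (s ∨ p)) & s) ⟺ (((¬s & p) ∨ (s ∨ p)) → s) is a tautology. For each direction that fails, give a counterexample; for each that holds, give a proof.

(⇐) This fails. Under s = F, p = F, the left side is false but the right side is true.

(⇒) Assume the antecedent. If s is true, ((¬s & p) ∨ (s ∨ p)) → s reduces to true regardless of the other variables. If s is false, the antecedent cannot hold. Either way ((¬s & p) ∨ (s ∨ p)) → s holds.

Only the forward direction holds.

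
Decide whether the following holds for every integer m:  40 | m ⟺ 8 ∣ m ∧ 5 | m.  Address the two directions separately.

[⇐] Suppose 8 ∣ m and 5 ∣ m. Any common multiple of 8 and 5 is a multiple of their lcm; here gcd(8, 5) = 1, so lcm(8, 5) = 8·5 = 40, so 40 ∣ m.

[⇒] If 40 ∣ m, write m = 40q. Since 40 = 5·8, m = 8·(5q), so 8 ∣ m; and since 40 = 8·5, m = 5·(8q), so 5 ∣ m.

Both implications hold.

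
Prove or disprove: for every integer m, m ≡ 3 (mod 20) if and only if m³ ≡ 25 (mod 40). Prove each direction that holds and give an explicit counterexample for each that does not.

Both directions fail.

(→) This fails: take m = 3. Then 3 ≡ 3 (mod 20), but 3³ = 27 ≡ 27 (mod 40), not 25.

(←) This fails: take m = 25. Then 25³ = 15625 ≡ 25 (mod 40), yet 25 ≡ 5 (mod 20), not 3.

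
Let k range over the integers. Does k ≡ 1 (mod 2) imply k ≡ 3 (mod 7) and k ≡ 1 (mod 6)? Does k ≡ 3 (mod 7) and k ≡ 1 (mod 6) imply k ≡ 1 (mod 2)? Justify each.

(←) If k ≡ 3 (mod 7) and k ≡ 1 (mod 6), then by the Chinese remainder theorem k ≡ 31 (mod 42). Since 31 ≡ 1 (mod 2) and 2 ∣ 42, we get k ≡ 1 (mod 2).

(→) This fails: k = 1 gives 1 ≡ 1 (mod 2) but 1 ≡ 1 (mod 7), so the conjunction on the right does not hold.

Not equivalent: only (⇐) holds.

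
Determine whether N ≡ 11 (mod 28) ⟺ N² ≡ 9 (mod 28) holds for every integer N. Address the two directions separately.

(⇒) holds; (⇐) fails.

[⇒] Suppose N ≡ 11 (mod 28). Write N = 28j + 11. Then (28j + 11)² = 784j² + 616j + 121 = 28(28j² + 22j + 4) + 9, so N² ≡ 9 (mod 28).

[⇐] This fails: take N = 3. Then 3² = 9 ≡ 9 (mod 28), yet 3 ≡ 3 (mod 28), not 11.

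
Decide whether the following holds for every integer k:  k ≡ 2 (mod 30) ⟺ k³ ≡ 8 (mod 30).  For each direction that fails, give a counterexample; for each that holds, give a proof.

The biconditional holds.

[⇒] Suppose k ≡ 2 (mod 30). Write k = 30j + 2. Then (30j + 2)³ = 27000j³ + 5400j² + 360j + 8 = 30(900j³ + 180j² + 12j) + 8, so k³ ≡ 8 (mod 30).

[⇐] Conversely, suppose k³ ≡ 8 (mod 30). The only residue r in {0, …, 29} with r³ ≡ 8 (mod 30) is r = 2, so k ≡ 2 (mod 30).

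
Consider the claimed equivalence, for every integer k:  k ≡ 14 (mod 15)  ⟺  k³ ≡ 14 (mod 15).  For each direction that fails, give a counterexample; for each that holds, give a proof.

Both directions hold; the statement is true.

Converse. Suppose k³ ≡ 14 (mod 15). The only residue r in {0, …, 14} with r³ ≡ 14 (mod 15) is r = 14, so k ≡ 14 (mod 15).

Forward direction. Suppose k ≡ 14 (mod 15). Write k = 15j + 14. Then (15j + 14)³ = 3375j³ + 9450j² + 8820j + 2744 = 15(225j³ + 630j² + 588j + 182) + 14, so k³ ≡ 14 (mod 15).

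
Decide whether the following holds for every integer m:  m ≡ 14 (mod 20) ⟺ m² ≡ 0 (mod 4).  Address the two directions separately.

Only the forward implication holds.

(⇒) Suppose m ≡ 14 (mod 20). Then m² ≡ 14² = 196 (mod 20), and since 4 ∣ 20, also m² ≡ 0 (mod 4).

(⇐) This fails: take m = 0. Then 0² = 0 ≡ 0 (mod 4), yet 0 ≡ 0 (mod 20), not 14.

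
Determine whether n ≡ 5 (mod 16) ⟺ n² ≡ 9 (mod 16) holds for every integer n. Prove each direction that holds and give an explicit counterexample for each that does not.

(←) This fails: take n = 3. Then 3² = 9 ≡ 9 (mod 16), yet 3 ≡ 3 (mod 16), not 5.

(→) Suppose n ≡ 5 (mod 16). Write n = 16j + 5. Then (16j + 5)² = 256j² + 160j + 25 = 16(16j² + 10j + 1) + 9, so n² ≡ 9 (mod 16).

The forward direction holds; the converse fails.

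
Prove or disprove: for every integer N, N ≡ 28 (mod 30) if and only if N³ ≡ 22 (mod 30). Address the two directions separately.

Equivalent; both directions hold.

Forward direction. Suppose N ≡ 28 (mod 30). Write N = 30j + 28. Then (30j + 28)³ = 27000j³ + 75600j² + 70560j + 21952 = 30(900j³ + 2520j² + 2352j + 731) + 22, so N³ ≡ 22 (mod 30).

Converse. Suppose N³ ≡ 22 (mod 30). The only residue r in {0, …, 29} with r³ ≡ 22 (mod 30) is r = 28, so N ≡ 28 (mod 30).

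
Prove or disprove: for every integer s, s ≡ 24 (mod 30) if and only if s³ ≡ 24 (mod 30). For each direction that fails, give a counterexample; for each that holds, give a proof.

Equivalent; both directions hold.

(⟸) Suppose s³ ≡ 24 (mod 30). The only residue r in {0, …, 29} with r³ ≡ 24 (mod 30) is r = 24, so s ≡ 24 (mod 30).

(⟹) Suppose s ≡ 24 (mod 30). Write s = 30j + 24. Then (30j + 24)³ = 27000j³ + 64800j² + 51840j + 13824 = 30(900j³ + 2160j² + 1728j + 460) + 24, so s³ ≡ 24 (mod 30).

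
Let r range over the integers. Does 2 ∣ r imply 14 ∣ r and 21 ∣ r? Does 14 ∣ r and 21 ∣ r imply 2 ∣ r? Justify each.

Forward direction. This fails: take r = 2. Certainly 2 ∣ 2, but 14 ∤ 2.

Converse. Suppose 14 ∣ r and 21 ∣ r. Any common multiple of 14 and 21 is a multiple of their lcm; here lcm(14, 21) = 14·21/gcd(14, 21) = 294/7 = 42, so 42 ∣ r. Since 2 ∣ 42, it follows that 2 ∣ r.

The forward direction fails; the converse holds.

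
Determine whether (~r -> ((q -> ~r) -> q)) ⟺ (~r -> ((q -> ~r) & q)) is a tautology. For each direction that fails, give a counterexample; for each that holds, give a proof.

(→) Assume the antecedent. If r is true, ~r -> ((q -> ~r) & q) reduces to true regardless of the other variables. If r is false, the antecedent forces (r = F, q = T), and ~r -> ((q -> ~r) & q) holds there. Either way ~r -> ((q -> ~r) & q) holds.

(←) Assume the antecedent. If r is true, ~r -> ((q -> ~r) -> q) reduces to true regardless of the other variables. If r is false, the antecedent forces (r = F, q = T), and ~r -> ((q -> ~r) -> q) holds there. Either way ~r -> ((q -> ~r) -> q) holds.

Equivalent; both directions hold.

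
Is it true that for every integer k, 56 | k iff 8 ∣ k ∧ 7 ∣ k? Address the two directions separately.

(⇒) If 56 ∣ k, write k = 56q. Since 56 = 7·8, k = 8·(7q), so 8 ∣ k; and since 56 = 8·7, k = 7·(8q), so 7 ∣ k.

(⇐) Suppose 8 ∣ k and 7 ∣ k. Any common multiple of 8 and 7 is a multiple of their lcm; here gcd(8, 7) = 1, so lcm(8, 7) = 8·7 = 56, so 56 ∣ k.

Both implications hold.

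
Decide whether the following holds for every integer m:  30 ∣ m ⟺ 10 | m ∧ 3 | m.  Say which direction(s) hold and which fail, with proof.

Forward direction. If 30 ∣ m, write m = 30q. Since 30 = 3·10, m = 10·(3q), so 10 ∣ m; and since 30 = 10·3, m = 3·(10q), so 3 ∣ m.

Converse. Suppose 10 ∣ m and 3 ∣ m. Any common multiple of 10 and 3 is a multiple of their lcm; here gcd(10, 3) = 1, so lcm(10, 3) = 10·3 = 30, so 30 ∣ m.

The biconditional holds.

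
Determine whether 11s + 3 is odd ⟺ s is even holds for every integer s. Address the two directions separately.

(→) Suppose 11s + 3 is odd. Since 11 is odd, 11s and s have the same parity, so 11s + 3 ≡ s + 3 (mod 2). As 3 is odd, 11s + 3 is odd exactly when s is even. Thus s is even.

(←) Conversely, suppose s is even; write s = 2j. Then 11s + 3 = 11·(2j) + 3 = 2·11j + 3, which is odd.

Equivalent; both directions hold.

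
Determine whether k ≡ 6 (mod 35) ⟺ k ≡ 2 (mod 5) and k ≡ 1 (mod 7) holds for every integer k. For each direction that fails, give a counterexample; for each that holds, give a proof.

Both directions fail.

(→) This fails: k = 6 gives 6 ≡ 6 (mod 35) but 6 ≡ 1 (mod 5), so the conjunction on the right does not hold.

(←) This fails: k = 22 satisfies both congruences on the right (22 ≡ 2 mod 5 and 22 ≡ 1 mod 7) yet 22 ≡ 22 (mod 35), not 6.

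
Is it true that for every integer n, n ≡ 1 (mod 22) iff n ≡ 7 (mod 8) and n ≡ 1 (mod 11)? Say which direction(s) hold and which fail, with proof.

Only the converse holds.

[⇐] If n ≡ 7 (mod 8) and n ≡ 1 (mod 11), then by the Chinese remainder theorem n ≡ 23 (mod 88). Since 23 ≡ 1 (mod 22) and 22 ∣ 88, we get n ≡ 1 (mod 22).

[⇒] This fails: n = 1 gives 1 ≡ 1 (mod 22) but 1 ≡ 1 (mod 8), so the conjunction on the right does not hold.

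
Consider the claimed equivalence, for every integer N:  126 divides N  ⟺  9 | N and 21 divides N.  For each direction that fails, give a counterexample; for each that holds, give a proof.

Only the forward implication holds.

(←) This fails: take N = 63. Both 9 ∣ 63 and 21 ∣ 63, yet 63 is not a multiple of 126 (since 63 = 0·126 + 63), so 126 ∤ 63.

(→) If 126 ∣ N, write N = 126q. Since 126 = 14·9, N = 9·(14q), so 9 ∣ N; and since 126 = 6·21, N = 21·(6q), so 21 ∣ N.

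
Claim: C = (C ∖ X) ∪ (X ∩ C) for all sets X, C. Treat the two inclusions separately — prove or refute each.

(⟹) Let x ∈ C. Then either x ∈ C and x ∉ X; or x ∈ X ∩ C. In each case x ∈ (C ∖ X) ∪ (X ∩ C), so C ⊆ (C ∖ X) ∪ (X ∩ C).

(⟸) Let x ∈ (C ∖ X) ∪ (X ∩ C). Then either x ∈ C and x ∉ X; or x ∈ X ∩ C. In each case x ∈ C, so (C ∖ X) ∪ (X ∩ C) ⊆ C.

The two sets are equal.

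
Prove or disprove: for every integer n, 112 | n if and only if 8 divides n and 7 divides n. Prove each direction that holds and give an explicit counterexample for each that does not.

Only the forward direction holds.

(→) If 112 ∣ n, write n = 112q. Since 112 = 14·8, n = 8·(14q), so 8 ∣ n; and since 112 = 16·7, n = 7·(16q), so 7 ∣ n.

(←) This fails: take n = 56. Both 8 ∣ 56 and 7 ∣ 56, yet 56 is not a multiple of 112 (since 56 = 0·112 + 56), so 112 ∤ 56.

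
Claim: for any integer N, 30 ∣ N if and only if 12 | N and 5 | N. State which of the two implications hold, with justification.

Not equivalent: only (⇐) holds.

[⇒] This fails: take N = 30. Certainly 30 ∣ 30, but 12 ∤ 30.

[⇐] Suppose 12 ∣ N and 5 ∣ N. Any common multiple of 12 and 5 is a multiple of their lcm; here gcd(12, 5) = 1, so lcm(12, 5) = 12·5 = 60, so 60 ∣ N. Since 30 ∣ 60, it follows that 30 ∣ N.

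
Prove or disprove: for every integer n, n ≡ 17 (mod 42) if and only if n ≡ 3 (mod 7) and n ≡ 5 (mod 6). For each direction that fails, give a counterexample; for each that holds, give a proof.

(⟹) Suppose n ≡ 17 (mod 42); write n = 42j + 17. Since 7 ∣ 42, reducing mod 7 gives n ≡ 17 ≡ 3 (mod 7); since 6 ∣ 42, reducing mod 6 gives n ≡ 17 ≡ 5 (mod 6).

(⟸) Conversely, if n ≡ 3 (mod 7) and n ≡ 5 (mod 6), then by the Chinese remainder theorem n ≡ 17 (mod 42). This is exactly n ≡ 17 (mod 42).

Equivalent; both directions hold.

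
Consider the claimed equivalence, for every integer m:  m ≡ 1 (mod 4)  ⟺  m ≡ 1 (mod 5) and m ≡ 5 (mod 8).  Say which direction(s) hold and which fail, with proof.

Only the converse holds.

(⟹) This fails: m = 1 gives 1 ≡ 1 (mod 4) but 1 ≡ 1 (mod 8), so the conjunction on the right does not hold.

(⟸) Conversely, if m ≡ 1 (mod 5) and m ≡ 5 (mod 8), then by the Chinese remainder theorem m ≡ 21 (mod 40). Since 21 ≡ 1 (mod 4) and 4 ∣ 40, we get m ≡ 1 (mod 4).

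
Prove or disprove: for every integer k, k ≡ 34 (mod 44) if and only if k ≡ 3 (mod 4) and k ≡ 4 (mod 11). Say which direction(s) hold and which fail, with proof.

[⇒] This fails: k = 34 gives 34 ≡ 34 (mod 44) but 34 ≡ 2 (mod 4), so the conjunction on the right does not hold.

[⇐] This fails: k = 15 satisfies both congruences on the right (15 ≡ 3 mod 4 and 15 ≡ 4 mod 11) yet 15 ≡ 15 (mod 44), not 34.

(⇒) fails and (⇐) fails.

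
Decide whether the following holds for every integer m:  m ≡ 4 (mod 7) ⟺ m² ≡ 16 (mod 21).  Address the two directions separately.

Neither implication holds.

Forward direction. This fails: take m = 18. Then 18 ≡ 4 (mod 7), but 18² = 324 ≡ 9 (mod 21), not 16.

Converse. This fails: take m = 10. Then 10² = 100 ≡ 16 (mod 21), yet 10 ≡ 3 (mod 7), not 4.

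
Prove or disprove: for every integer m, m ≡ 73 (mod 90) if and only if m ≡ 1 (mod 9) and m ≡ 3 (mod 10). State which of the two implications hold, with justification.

Both directions hold; the statement is true.

(⇒) Suppose m ≡ 73 (mod 90); write m = 90j + 73. Since 9 ∣ 90, reducing mod 9 gives m ≡ 73 ≡ 1 (mod 9); since 10 ∣ 90, reducing mod 10 gives m ≡ 73 ≡ 3 (mod 10).

(⇐) Conversely, if m ≡ 1 (mod 9) and m ≡ 3 (mod 10), then by the Chinese remainder theorem m ≡ 73 (mod 90). This is exactly m ≡ 73 (mod 90).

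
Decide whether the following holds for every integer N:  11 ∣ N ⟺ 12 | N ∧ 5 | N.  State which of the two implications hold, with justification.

(⇒) fails and (⇐) fails.

(⟹) This fails: take N = 11. Certainly 11 ∣ 11, but 12 ∤ 11.

(⟸) This fails: take N = 60. Both 12 ∣ 60 and 5 ∣ 60, yet 60 is not a multiple of 11 (since 60 = 5·11 + 5), so 11 ∤ 60.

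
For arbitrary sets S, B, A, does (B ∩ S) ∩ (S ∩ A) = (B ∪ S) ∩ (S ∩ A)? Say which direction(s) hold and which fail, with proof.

(⊇) This inclusion fails. Take S = {1}, B = ∅, A = {1}; then 1 ∈ (B ∪ S) ∩ (S ∩ A) but 1 ∉ (B ∩ S) ∩ (S ∩ A).

(⊆) Let x ∈ (B ∩ S) ∩ (S ∩ A). Then x ∈ S ∩ B ∩ A, from which x ∈ (B ∪ S) ∩ (S ∩ A).

Only the forward inclusion holds.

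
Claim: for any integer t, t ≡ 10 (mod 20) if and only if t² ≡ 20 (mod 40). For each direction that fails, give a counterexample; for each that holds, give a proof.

(⇒) Suppose t ≡ 10 (mod 20). Working modulo 40, t ∈ {10, 30}; for each such r, r² ≡ 20 (mod 40).

(⇐) Conversely, the residues r modulo 40 with r² ≡ 20 (mod 40) are exactly {10, 30}, and each is ≡ 10 (mod 20).

The biconditional holds.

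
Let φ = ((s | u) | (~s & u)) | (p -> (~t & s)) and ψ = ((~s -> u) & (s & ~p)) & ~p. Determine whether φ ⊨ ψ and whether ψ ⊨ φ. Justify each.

[⇐] Assume the antecedent. If t is true, the antecedent forces (t = T, s = T, u = F, p = F) or (t = T, s = T, u = T, p = F), and the consequent holds there. If t is false, the antecedent forces (t = F, s = T, u = F, p = F) or (t = F, s = T, u = T, p = F), and the consequent holds there. Either way the consequent holds.

[⇒] This fails. Under t = F, s = F, u = F, p = F, the left side is true but the right side is false.

The forward direction fails; the converse holds.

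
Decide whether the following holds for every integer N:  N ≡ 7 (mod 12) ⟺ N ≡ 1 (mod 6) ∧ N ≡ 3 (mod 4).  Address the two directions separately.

Both directions hold; the statement is true.

(←) If N ≡ 1 (mod 6) and N ≡ 3 (mod 4), then by the Chinese remainder theorem N ≡ 7 (mod 12). This is exactly N ≡ 7 (mod 12).

(→) Suppose N ≡ 7 (mod 12); write N = 12j + 7. Since 6 ∣ 12, reducing mod 6 gives N ≡ 7 ≡ 1 (mod 6); since 4 ∣ 12, reducing mod 4 gives N ≡ 7 ≡ 3 (mod 4).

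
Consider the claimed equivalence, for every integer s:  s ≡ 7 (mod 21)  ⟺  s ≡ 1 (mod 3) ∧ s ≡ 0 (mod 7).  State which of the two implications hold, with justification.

Equivalent; both directions hold.

(⟹) Suppose s ≡ 7 (mod 21); write s = 21j + 7. Since 3 ∣ 21, reducing mod 3 gives s ≡ 7 ≡ 1 (mod 3); since 7 ∣ 21, reducing mod 7 gives s ≡ 7 ≡ 0 (mod 7).

(⟸) Conversely, if s ≡ 1 (mod 3) and s ≡ 0 (mod 7), then by the Chinese remainder theorem s ≡ 7 (mod 21). This is exactly s ≡ 7 (mod 21).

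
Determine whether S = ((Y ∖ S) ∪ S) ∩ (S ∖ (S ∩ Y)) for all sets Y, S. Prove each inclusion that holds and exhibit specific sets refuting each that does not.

(⟸) Let x ∈ ((Y ∖ S) ∪ S) ∩ (S ∖ (S ∩ Y)). Then x ∈ S and x ∉ Y, from which x ∈ S.

(⟹) This inclusion fails. Take Y = {1}, S = {1}; then 1 ∈ S but 1 ∉ ((Y ∖ S) ∪ S) ∩ (S ∖ (S ∩ Y)).

The sets are not equal: only the reverse inclusion holds.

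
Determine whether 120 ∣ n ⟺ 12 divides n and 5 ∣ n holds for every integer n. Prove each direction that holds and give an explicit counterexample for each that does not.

Only the forward implication holds.

Forward direction. If 120 ∣ n, write n = 120q. Since 120 = 10·12, n = 12·(10q), so 12 ∣ n; and since 120 = 24·5, n = 5·(24q), so 5 ∣ n.

Converse. This fails: take n = 60. Both 12 ∣ 60 and 5 ∣ 60, yet 60 is not a multiple of 120 (since 60 = 0·120 + 60), so 120 ∤ 60.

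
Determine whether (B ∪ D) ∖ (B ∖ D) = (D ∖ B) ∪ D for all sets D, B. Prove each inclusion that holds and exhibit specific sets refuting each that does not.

Both inclusions hold; the sets are equal.

Reverse inclusion. Let x ∈ (D ∖ B) ∪ D. Then either x ∈ D and x ∉ B; or x ∈ D ∩ B. In each case x ∈ (B ∪ D) ∖ (B ∖ D), so (D ∖ B) ∪ D ⊆ (B ∪ D) ∖ (B ∖ D).

Forward inclusion. Let x ∈ (B ∪ D) ∖ (B ∖ D). Then either x ∈ D and x ∉ B; or x ∈ D ∩ B. In each case x ∈ (D ∖ B) ∪ D, so (B ∪ D) ∖ (B ∖ D) ⊆ (D ∖ B) ∪ D.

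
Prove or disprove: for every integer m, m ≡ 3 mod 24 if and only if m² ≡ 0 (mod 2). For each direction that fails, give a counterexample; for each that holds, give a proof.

[⇒] This fails: take m = 3. Then 3 ≡ 3 (mod 24), but 3² = 9 ≡ 1 (mod 2), not 0.

[⇐] This fails: take m = 0. Then 0² = 0 ≡ 0 (mod 2), yet 0 ≡ 0 (mod 24), not 3.

Both directions fail.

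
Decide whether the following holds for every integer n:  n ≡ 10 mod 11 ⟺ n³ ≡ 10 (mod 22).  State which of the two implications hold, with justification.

The forward direction fails; the converse holds.

Forward direction. This fails: take n = 21. Then 21 ≡ 10 (mod 11), but 21³ = 9261 ≡ 21 (mod 22), not 10.

Converse. The residues r modulo 22 with r³ ≡ 10 (mod 22) are exactly {10}, and each is ≡ 10 (mod 11).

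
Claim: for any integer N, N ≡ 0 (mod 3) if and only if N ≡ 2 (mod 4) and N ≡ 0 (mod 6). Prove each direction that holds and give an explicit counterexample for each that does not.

(⟹) This fails: N = 0 gives 0 ≡ 0 (mod 3) but 0 ≡ 0 (mod 4), so the conjunction on the right does not hold.

(⟸) Conversely, if N ≡ 2 (mod 4) and N ≡ 0 (mod 6), then by the Chinese remainder theorem N ≡ 6 (mod 12). Since 6 ≡ 0 (mod 3) and 3 ∣ 12, we get N ≡ 0 (mod 3).

Not equivalent: only (⇐) holds.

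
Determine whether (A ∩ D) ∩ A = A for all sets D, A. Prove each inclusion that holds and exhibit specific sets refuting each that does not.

(⊆) Let x ∈ (A ∩ D) ∩ A. Then x ∈ D ∩ A, from which x ∈ A.

(⊇) This inclusion fails. Take D = ∅, A = {1}; then 1 ∈ A but 1 ∉ (A ∩ D) ∩ A.

(⊆) holds; (⊇) fails.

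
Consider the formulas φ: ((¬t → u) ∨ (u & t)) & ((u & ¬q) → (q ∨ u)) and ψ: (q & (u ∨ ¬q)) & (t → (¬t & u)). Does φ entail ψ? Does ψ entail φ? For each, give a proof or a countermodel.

The forward direction fails; the converse holds.

(→) This fails. Under u = T, t = F, q = F, the left side is true but the right side is false.

(←) Assume the antecedent. If u is true, the consequent reduces to true regardless of the other variables. If u is false, the antecedent cannot hold. Either way the consequent holds.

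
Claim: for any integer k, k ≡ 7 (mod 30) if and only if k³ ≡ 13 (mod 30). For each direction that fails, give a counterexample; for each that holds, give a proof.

The biconditional holds.

(→) Suppose k ≡ 7 (mod 30). Write k = 30j + 7. Then (30j + 7)³ = 27000j³ + 18900j² + 4410j + 343 = 30(900j³ + 630j² + 147j + 11) + 13, so k³ ≡ 13 (mod 30).

(←) Conversely, suppose k³ ≡ 13 (mod 30). The only residue r in {0, …, 29} with r³ ≡ 13 (mod 30) is r = 7, so k ≡ 7 (mod 30).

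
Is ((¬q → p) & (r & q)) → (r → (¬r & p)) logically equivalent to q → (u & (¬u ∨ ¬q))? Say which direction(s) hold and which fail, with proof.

(←) Assume the antecedent. If q is true, the antecedent cannot hold. If q is false, the consequent reduces to true regardless of the other variables. Either way the consequent holds.

(→) This fails. Under q = T, u = F, p = F, r = F, the left side is true but the right side is false.

Only the reverse direction holds.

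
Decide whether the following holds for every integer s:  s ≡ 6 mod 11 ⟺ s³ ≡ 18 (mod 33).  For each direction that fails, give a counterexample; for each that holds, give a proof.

(⇒) This fails: take s = 17. Then 17 ≡ 6 (mod 11), but 17³ = 4913 ≡ 29 (mod 33), not 18.

(⇐) Conversely, the residues r modulo 33 with r³ ≡ 18 (mod 33) are exactly {6}, and each is ≡ 6 (mod 11).

(⇒) fails; (⇐) holds.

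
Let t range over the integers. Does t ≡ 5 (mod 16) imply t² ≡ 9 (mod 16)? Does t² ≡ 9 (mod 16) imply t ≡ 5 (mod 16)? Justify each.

(⇒) Suppose t ≡ 5 (mod 16). Write t = 16j + 5. Then (16j + 5)² = 256j² + 160j + 25 = 16(16j² + 10j + 1) + 9, so t² ≡ 9 (mod 16).

(⇐) This fails: take t = 3. Then 3² = 9 ≡ 9 (mod 16), yet 3 ≡ 3 (mod 16), not 5.

Only the forward implication holds.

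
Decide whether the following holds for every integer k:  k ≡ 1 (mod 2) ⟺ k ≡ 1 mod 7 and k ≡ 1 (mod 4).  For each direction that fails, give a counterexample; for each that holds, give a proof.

Converse. If k ≡ 1 (mod 7) and k ≡ 1 (mod 4), then by the Chinese remainder theorem k ≡ 1 (mod 28). Since 1 ≡ 1 (mod 2) and 2 ∣ 28, we get k ≡ 1 (mod 2).

Forward direction. This fails: k = 3 gives 3 ≡ 1 (mod 2) but 3 ≡ 3 (mod 7), so the conjunction on the right does not hold.

The forward direction fails; the converse holds.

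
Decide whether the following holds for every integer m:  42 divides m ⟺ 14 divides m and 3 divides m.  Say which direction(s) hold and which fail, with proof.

[⇒] If 42 ∣ m, write m = 42q. Since 42 = 3·14, m = 14·(3q), so 14 ∣ m; and since 42 = 14·3, m = 3·(14q), so 3 ∣ m.

[⇐] Suppose 14 ∣ m and 3 ∣ m. Any common multiple of 14 and 3 is a multiple of their lcm; here gcd(14, 3) = 1, so lcm(14, 3) = 14·3 = 42, so 42 ∣ m.

Both directions hold.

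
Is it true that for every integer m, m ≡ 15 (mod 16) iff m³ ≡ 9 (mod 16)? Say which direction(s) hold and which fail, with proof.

(⟹) This fails: take m = 15. Then 15 ≡ 15 (mod 16), but 15³ = 3375 ≡ 15 (mod 16), not 9.

(⟸) This fails: take m = 9. Then 9³ = 729 ≡ 9 (mod 16), yet 9 ≡ 9 (mod 16), not 15.

Both directions fail.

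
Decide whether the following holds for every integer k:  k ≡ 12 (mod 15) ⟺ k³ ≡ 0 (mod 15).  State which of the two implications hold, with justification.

Neither direction holds.

(⇒) This fails: take k = 12. Then 12 ≡ 12 (mod 15), but 12³ = 1728 ≡ 3 (mod 15), not 0.

(⇐) This fails: take k = 0. Then 0³ = 0 ≡ 0 (mod 15), yet 0 ≡ 0 (mod 15), not 12.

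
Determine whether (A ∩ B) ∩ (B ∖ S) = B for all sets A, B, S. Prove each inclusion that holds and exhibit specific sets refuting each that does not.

(⊆) Let x ∈ (A ∩ B) ∩ (B ∖ S). Then x ∈ A ∩ B and x ∉ S, from which x ∈ B.

(⊇) This inclusion fails. Take A = ∅, B = {1}, S = ∅; then 1 ∈ B but 1 ∉ (A ∩ B) ∩ (B ∖ S).

The sets are not equal: only the forward inclusion holds.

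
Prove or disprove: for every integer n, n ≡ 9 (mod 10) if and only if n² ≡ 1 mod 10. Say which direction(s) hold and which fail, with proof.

[⇒] Suppose n ≡ 9 (mod 10). Write n = 10j + 9. Then (10j + 9)² = 100j² + 180j + 81 = 10(10j² + 18j + 8) + 1, so n² ≡ 1 (mod 10).

[⇐] This fails: take n = 1. Then 1² = 1 ≡ 1 (mod 10), yet 1 ≡ 1 (mod 10), not 9.

Not equivalent: only (⇒) holds.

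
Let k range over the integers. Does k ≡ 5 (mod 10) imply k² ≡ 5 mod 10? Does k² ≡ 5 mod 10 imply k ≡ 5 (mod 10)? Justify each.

Both directions hold; the statement is true.

(→) Suppose k ≡ 5 (mod 10). Write k = 10j + 5. Then (10j + 5)² = 100j² + 100j + 25 = 10(10j² + 10j + 2) + 5, so k² ≡ 5 (mod 10).

(←) Conversely, suppose k² ≡ 5 (mod 10). The only residue r in {0, …, 9} with r² ≡ 5 (mod 10) is r = 5, so k ≡ 5 (mod 10).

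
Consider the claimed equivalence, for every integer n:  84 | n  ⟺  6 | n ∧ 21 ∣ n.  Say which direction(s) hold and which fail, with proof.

Forward direction. If 84 ∣ n, write n = 84q. Since 84 = 14·6, n = 6·(14q), so 6 ∣ n; and since 84 = 4·21, n = 21·(4q), so 21 ∣ n.

Converse. This fails: take n = 42. Both 6 ∣ 42 and 21 ∣ 42, yet 42 is not a multiple of 84 (since 42 = 0·84 + 42), so 84 ∤ 42.

Only the forward direction holds.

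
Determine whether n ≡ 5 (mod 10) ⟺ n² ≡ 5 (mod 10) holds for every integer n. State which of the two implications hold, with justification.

Both directions hold.

(⇒) Suppose n ≡ 5 (mod 10). Write n = 10j + 5. Then (10j + 5)² = 100j² + 100j + 25 = 10(10j² + 10j + 2) + 5, so n² ≡ 5 (mod 10).

(⇐) Conversely, suppose n² ≡ 5 (mod 10). The only residue r in {0, …, 9} with r² ≡ 5 (mod 10) is r = 5, so n ≡ 5 (mod 10).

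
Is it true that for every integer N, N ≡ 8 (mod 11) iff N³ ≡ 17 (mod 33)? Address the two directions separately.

The forward direction fails; the converse holds.

(⇒) This fails: take N = 19. Then 19 ≡ 8 (mod 11), but 19³ = 6859 ≡ 28 (mod 33), not 17.

(⇐) Conversely, the residues r modulo 33 with r³ ≡ 17 (mod 33) are exactly {8}, and each is ≡ 8 (mod 11).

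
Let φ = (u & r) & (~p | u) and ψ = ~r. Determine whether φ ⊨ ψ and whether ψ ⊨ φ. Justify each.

(⇒) fails and (⇐) fails.

(⟹) This fails. Under r = T, u = T, p = F, the left side is true but the right side is false.

(⟸) This fails. Under r = F, u = F, p = F, the left side is false but the right side is true.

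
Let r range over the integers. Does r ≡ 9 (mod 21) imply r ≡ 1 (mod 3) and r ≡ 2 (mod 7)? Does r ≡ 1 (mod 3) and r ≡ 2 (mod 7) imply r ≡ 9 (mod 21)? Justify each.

Neither direction holds.

Forward direction. This fails: r = 9 gives 9 ≡ 9 (mod 21) but 9 ≡ 0 (mod 3), so the conjunction on the right does not hold.

Converse. This fails: r = 16 satisfies both congruences on the right (16 ≡ 1 mod 3 and 16 ≡ 2 mod 7) yet 16 ≡ 16 (mod 21), not 9.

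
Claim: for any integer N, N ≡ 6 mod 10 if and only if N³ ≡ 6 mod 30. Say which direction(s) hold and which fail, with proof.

[⇒] This fails: take N = 16. Then 16 ≡ 6 (mod 10), but 16³ = 4096 ≡ 16 (mod 30), not 6.

[⇐] Conversely, the residues r modulo 30 with r³ ≡ 6 (mod 30) are exactly {6}, and each is ≡ 6 (mod 10).

Not equivalent: only (⇐) holds.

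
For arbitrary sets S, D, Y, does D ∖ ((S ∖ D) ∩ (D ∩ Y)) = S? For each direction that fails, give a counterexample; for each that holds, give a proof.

Forward inclusion. This inclusion fails. Take S = ∅, D = {1}, Y = ∅; then 1 ∈ D ∖ ((S ∖ D) ∩ (D ∩ Y)) but 1 ∉ S.

Reverse inclusion. This inclusion fails. Take S = {1}, D = ∅, Y = ∅; then 1 ∈ S but 1 ∉ D ∖ ((S ∖ D) ∩ (D ∩ Y)).

Neither inclusion holds.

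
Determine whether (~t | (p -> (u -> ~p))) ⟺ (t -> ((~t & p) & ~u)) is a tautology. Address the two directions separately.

The forward direction fails; the converse holds.

(⇒) This fails. Under p = F, u = F, t = T, the left side is true but the right side is false.

(⇐) Assume the antecedent. If p is true, the antecedent forces (p = T, u = F, t = F) or (p = T, u = T, t = F), and ~t | (p -> (u -> ~p)) holds there. If p is false, ~t | (p -> (u -> ~p)) reduces to true regardless of the other variables. Either way ~t | (p -> (u -> ~p)) holds.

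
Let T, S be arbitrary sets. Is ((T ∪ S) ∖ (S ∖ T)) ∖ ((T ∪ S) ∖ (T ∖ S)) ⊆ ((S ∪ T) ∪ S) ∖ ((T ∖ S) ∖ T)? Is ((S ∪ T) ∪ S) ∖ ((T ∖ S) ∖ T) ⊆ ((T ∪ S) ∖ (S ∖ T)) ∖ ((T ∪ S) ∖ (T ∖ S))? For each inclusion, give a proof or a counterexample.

(⟹) Let x ∈ ((T ∪ S) ∖ (S ∖ T)) ∖ ((T ∪ S) ∖ (T ∖ S)). Then x ∈ T and x ∉ S, from which x ∈ ((S ∪ T) ∪ S) ∖ ((T ∖ S) ∖ T).

(⟸) This inclusion fails. Take T = ∅, S = {1}; then 1 ∈ ((S ∪ T) ∪ S) ∖ ((T ∖ S) ∖ T) but 1 ∉ ((T ∪ S) ∖ (S ∖ T)) ∖ ((T ∪ S) ∖ (T ∖ S)).

(⊆) holds; (⊇) fails.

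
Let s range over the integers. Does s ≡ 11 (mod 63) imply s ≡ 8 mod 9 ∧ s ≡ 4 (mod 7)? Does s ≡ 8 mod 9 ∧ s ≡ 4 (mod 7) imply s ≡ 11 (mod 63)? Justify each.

(⇒) This fails: s = 11 gives 11 ≡ 11 (mod 63) but 11 ≡ 2 (mod 9), so the conjunction on the right does not hold.

(⇐) This fails: s = 53 satisfies both congruences on the right (53 ≡ 8 mod 9 and 53 ≡ 4 mod 7) yet 53 ≡ 53 (mod 63), not 11.

(⇒) fails and (⇐) fails.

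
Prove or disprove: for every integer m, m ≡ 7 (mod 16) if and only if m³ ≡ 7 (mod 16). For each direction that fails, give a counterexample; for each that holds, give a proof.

(⟹) Suppose m ≡ 7 (mod 16). Write m = 16j + 7. Then (16j + 7)³ = 4096j³ + 5376j² + 2352j + 343 = 16(256j³ + 336j² + 147j + 21) + 7, so m³ ≡ 7 (mod 16).

(⟸) Conversely, suppose m³ ≡ 7 (mod 16). The only residue r in {0, …, 15} with r³ ≡ 7 (mod 16) is r = 7, so m ≡ 7 (mod 16).

Both directions hold.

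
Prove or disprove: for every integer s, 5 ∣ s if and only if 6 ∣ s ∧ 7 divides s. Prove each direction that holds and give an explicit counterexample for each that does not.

Forward direction. This fails: take s = 5. Certainly 5 ∣ 5, but 6 ∤ 5.

Converse. This fails: take s = 42. Both 6 ∣ 42 and 7 ∣ 42, yet 42 is not a multiple of 5 (since 42 = 8·5 + 2), so 5 ∤ 42.

Both directions fail.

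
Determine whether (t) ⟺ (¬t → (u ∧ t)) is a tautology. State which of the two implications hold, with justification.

The biconditional holds.

[⇐] Assume the antecedent. If u is true, the antecedent forces (u = T, t = T), and t holds there. If u is false, the antecedent forces (u = F, t = T), and t holds there. Either way t holds.

[⇒] Assume the antecedent. If u is true, the antecedent forces (u = T, t = T), and ¬t → (u ∧ t) holds there. If u is false, the antecedent forces (u = F, t = T), and ¬t → (u ∧ t) holds there. Either way ¬t → (u ∧ t) holds.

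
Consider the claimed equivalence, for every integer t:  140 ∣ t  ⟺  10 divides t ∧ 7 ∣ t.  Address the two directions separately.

Only the forward direction holds.

(⇒) If 140 ∣ t, write t = 140q. Since 140 = 14·10, t = 10·(14q), so 10 ∣ t; and since 140 = 20·7, t = 7·(20q), so 7 ∣ t.

(⇐) This fails: take t = 70. Both 10 ∣ 70 and 7 ∣ 70, yet 70 is not a multiple of 140 (since 70 = 0·140 + 70), so 140 ∤ 70.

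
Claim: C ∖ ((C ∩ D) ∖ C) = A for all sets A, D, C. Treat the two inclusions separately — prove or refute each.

(⊆) This inclusion fails. Take A = ∅, D = ∅, C = {1}; then 1 ∈ C ∖ ((C ∩ D) ∖ C) but 1 ∉ A.

(⊇) This inclusion fails. Take A = {1}, D = ∅, C = ∅; then 1 ∈ A but 1 ∉ C ∖ ((C ∩ D) ∖ C).

Neither inclusion holds.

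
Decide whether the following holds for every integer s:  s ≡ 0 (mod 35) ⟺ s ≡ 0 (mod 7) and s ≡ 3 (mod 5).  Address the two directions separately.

Neither implication holds.

[⇒] This fails: s = 0 gives 0 ≡ 0 (mod 35) but 0 ≡ 0 (mod 5), so the conjunction on the right does not hold.

[⇐] This fails: s = 28 satisfies both congruences on the right (28 ≡ 0 mod 7 and 28 ≡ 3 mod 5) yet 28 ≡ 28 (mod 35), not 0.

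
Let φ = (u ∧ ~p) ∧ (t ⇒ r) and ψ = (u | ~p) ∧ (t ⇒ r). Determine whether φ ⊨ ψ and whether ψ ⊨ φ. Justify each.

Forward direction. Assume the antecedent. If t is true, the antecedent forces (t = T, r = T, u = T, p = F), and (u | ~p) ∧ (t ⇒ r) holds there. If t is false, the antecedent forces (t = F, r = F, u = T, p = F) or (t = F, r = T, u = T, p = F), and (u | ~p) ∧ (t ⇒ r) holds there. Either way (u | ~p) ∧ (t ⇒ r) holds.

Converse. This fails. Under t = F, r = F, u = F, p = F, the left side is false but the right side is true.

Only the forward direction holds.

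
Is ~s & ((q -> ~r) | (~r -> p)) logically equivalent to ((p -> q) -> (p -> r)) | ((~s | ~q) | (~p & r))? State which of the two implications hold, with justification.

Only the forward implication holds.

Forward direction. Assume the antecedent. If s is true, the antecedent cannot hold. If s is false, the consequent reduces to true regardless of the other variables. Either way the consequent holds.

Converse. This fails. Under q = F, r = F, p = F, s = T, the left side is false but the right side is true.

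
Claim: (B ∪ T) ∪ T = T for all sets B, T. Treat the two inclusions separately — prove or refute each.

(⊆) fails; (⊇) holds.

(⊇) Let x ∈ T. Then either x ∈ T and x ∉ B; or x ∈ B ∩ T. In each case x ∈ (B ∪ T) ∪ T, so T ⊆ (B ∪ T) ∪ T.

(⊆) This inclusion fails. Take B = {1}, T = ∅; then 1 ∈ (B ∪ T) ∪ T but 1 ∉ T.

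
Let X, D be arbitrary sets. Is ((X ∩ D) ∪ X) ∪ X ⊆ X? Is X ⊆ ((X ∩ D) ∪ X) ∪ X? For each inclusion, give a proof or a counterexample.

The two sets are equal.

(⟹) Let x ∈ ((X ∩ D) ∪ X) ∪ X. Then either x ∈ X and x ∉ D; or x ∈ X ∩ D. In each case x ∈ X, so ((X ∩ D) ∪ X) ∪ X ⊆ X.

(⟸) Let x ∈ X. Then either x ∈ X and x ∉ D; or x ∈ X ∩ D. In each case x ∈ ((X ∩ D) ∪ X) ∪ X, so X ⊆ ((X ∩ D) ∪ X) ∪ X.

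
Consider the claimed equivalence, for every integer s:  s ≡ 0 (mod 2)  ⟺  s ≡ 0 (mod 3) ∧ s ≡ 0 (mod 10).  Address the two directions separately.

Not equivalent: only (⇐) holds.

(⇒) This fails: s = 2 gives 2 ≡ 0 (mod 2) but 2 ≡ 2 (mod 3), so the conjunction on the right does not hold.

(⇐) Conversely, if s ≡ 0 (mod 3) and s ≡ 0 (mod 10), then by the Chinese remainder theorem s ≡ 0 (mod 30). Since 0 ≡ 0 (mod 2) and 2 ∣ 30, we get s ≡ 0 (mod 2).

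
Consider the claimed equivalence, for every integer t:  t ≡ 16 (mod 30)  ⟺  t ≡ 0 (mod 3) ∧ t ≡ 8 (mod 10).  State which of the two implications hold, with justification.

Neither direction holds.

[⇒] This fails: t = 16 gives 16 ≡ 16 (mod 30) but 16 ≡ 1 (mod 3), so the conjunction on the right does not hold.

[⇐] This fails: t = 18 satisfies both congruences on the right (18 ≡ 0 mod 3 and 18 ≡ 8 mod 10) yet 18 ≡ 18 (mod 30), not 16.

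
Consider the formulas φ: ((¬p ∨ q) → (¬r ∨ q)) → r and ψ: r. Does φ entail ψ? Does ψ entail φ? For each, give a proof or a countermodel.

Converse. Assume the antecedent. If p is true, the antecedent forces (p = T, r = T, q = F) or (p = T, r = T, q = T), and ((¬p ∨ q) → (¬r ∨ q)) → r holds there. If p is false, the antecedent forces (p = F, r = T, q = F) or (p = F, r = T, q = T), and ((¬p ∨ q) → (¬r ∨ q)) → r holds there. Either way ((¬p ∨ q) → (¬r ∨ q)) → r holds.

Forward direction. Assume the antecedent. If p is true, the antecedent forces (p = T, r = T, q = F) or (p = T, r = T, q = T), and r holds there. If p is false, the antecedent forces (p = F, r = T, q = F) or (p = F, r = T, q = T), and r holds there. Either way r holds.

The biconditional holds.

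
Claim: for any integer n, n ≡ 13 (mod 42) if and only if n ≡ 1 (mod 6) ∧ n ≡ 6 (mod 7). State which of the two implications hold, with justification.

Both directions hold.

(⟹) Suppose n ≡ 13 (mod 42); write n = 42j + 13. Since 6 ∣ 42, reducing mod 6 gives n ≡ 13 ≡ 1 (mod 6); since 7 ∣ 42, reducing mod 7 gives n ≡ 13 ≡ 6 (mod 7).

(⟸) Conversely, if n ≡ 1 (mod 6) and n ≡ 6 (mod 7), then by the Chinese remainder theorem n ≡ 13 (mod 42). This is exactly n ≡ 13 (mod 42).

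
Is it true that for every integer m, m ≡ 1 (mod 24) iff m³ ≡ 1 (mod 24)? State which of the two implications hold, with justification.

Equivalent; both directions hold.

[⇒] Suppose m ≡ 1 (mod 24). Write m = 24j + 1. Then (24j + 1)³ = 13824j³ + 1728j² + 72j + 1 = 24(576j³ + 72j² + 3j) + 1, so m³ ≡ 1 (mod 24).

[⇐] Conversely, suppose m³ ≡ 1 (mod 24). The only residue r in {0, …, 23} with r³ ≡ 1 (mod 24) is r = 1, so m ≡ 1 (mod 24).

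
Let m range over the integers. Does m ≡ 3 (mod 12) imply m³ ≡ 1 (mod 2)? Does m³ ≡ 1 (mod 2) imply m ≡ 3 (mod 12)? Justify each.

[⇒] Suppose m ≡ 3 (mod 12). Then m³ ≡ 3³ = 27 (mod 12), and since 2 ∣ 12, also m³ ≡ 1 (mod 2).

[⇐] This fails: take m = 1. Then 1³ = 1 ≡ 1 (mod 2), yet 1 ≡ 1 (mod 12), not 3.

Not equivalent: only (⇒) holds.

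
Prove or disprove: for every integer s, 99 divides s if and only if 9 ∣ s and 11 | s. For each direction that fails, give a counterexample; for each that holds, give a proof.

(→) If 99 ∣ s, write s = 99q. Since 99 = 11·9, s = 9·(11q), so 9 ∣ s; and since 99 = 9·11, s = 11·(9q), so 11 ∣ s.

(←) Suppose 9 ∣ s and 11 ∣ s. Any common multiple of 9 and 11 is a multiple of their lcm; here gcd(9, 11) = 1, so lcm(9, 11) = 9·11 = 99, so 99 ∣ s.

Both implications hold.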